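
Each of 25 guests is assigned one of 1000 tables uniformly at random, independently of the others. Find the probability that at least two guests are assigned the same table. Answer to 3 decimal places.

0.261

It's easier to compute the probability that all 25 are distinct.
P(all distinct) = 1000/1000 · 999/1000 · ··· · 976/1000 ≈ 0.739.
So the probability of at least one match is 1 − 0.739 = 0.261.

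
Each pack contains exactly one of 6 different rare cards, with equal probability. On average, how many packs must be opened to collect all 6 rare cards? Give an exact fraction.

147/10

After i distinct types are collected, each trial gives a new one with probability (6−i)/6, so the expected wait for the next new type is 6/(6−i).
E = 6/6 + 6/5 + 6/4 + 6/3 + 6/2 + 6/1 = 147/10.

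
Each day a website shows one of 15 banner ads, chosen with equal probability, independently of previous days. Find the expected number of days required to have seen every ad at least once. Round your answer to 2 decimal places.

49.77

After i distinct types are collected, each trial gives a new one with probability (15−i)/15, so the expected wait for the next new type is 15/(15−i).
E = 15/15 + 15/14 + 15/13 + 15/12 + 15/11 + 15/10 + 15/9 + 15/8 + 15/7 + 15/6 + 15/5 + 15/4 + 15/3 + 15/2 + 15/1 = 1195757/24024 ≈ 49.77.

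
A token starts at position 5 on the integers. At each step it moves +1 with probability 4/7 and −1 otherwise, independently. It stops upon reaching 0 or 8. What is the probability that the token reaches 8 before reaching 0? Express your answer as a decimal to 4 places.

Let r = q/p = (3/7)/(4/7) = 3/4. The recurrence P(i) = p·P(i+1) + q·P(i−1) with P(0)=0, P(8)=1 gives P(i) = (1 − r^i)/(1 − r^8).
P(5) = (1 − (3/4)^5) / (1 − (3/4)^8) = 49984/58975 ≈ 0.8475.

0.8475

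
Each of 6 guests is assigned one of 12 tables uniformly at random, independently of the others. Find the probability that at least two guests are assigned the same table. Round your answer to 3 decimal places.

0.777

It's easier to compute the probability that all 6 are distinct.
P(all distinct) = 12/12 · 11/12 · ··· · 7/12 ≈ 0.223.
So the probability of at least one match is 1 − 0.223 = 0.777.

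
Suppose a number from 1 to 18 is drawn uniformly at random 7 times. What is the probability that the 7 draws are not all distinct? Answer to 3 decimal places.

P(all 7 different) = 18/18 · 17/18 · ··· · 12/18 ≈ 0.262.
P(at least two equal) = 1 − 0.262 = 0.738.

0.738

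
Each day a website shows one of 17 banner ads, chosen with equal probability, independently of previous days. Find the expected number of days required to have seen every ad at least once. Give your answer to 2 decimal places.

After i distinct types are collected, each trial gives a new one with probability (17−i)/17, so the expected wait for the next new type is 17/(17−i).
E = 17/17 + 17/16 + 17/15 + 17/14 + 17/13 + 17/12 + 17/11 + 17/10 + 17/9 + 17/8 + 17/7 + 17/6 + 17/5 + 17/4 + 17/3 + 17/2 + 17/1 = 42142223/720720 ≈ 58.47.

58.47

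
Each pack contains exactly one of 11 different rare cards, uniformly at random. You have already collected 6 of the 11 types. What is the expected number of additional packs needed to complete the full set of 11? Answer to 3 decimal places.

25.117

Starting from 6 distinct types, each trial gives a new one with probability (11−i)/11 when i types are held, so the wait for the next new type is 11/(11−i).
E = 11/5 + 11/4 + 11/3 + 11/2 + 11/1 = 1507/60 ≈ 25.117.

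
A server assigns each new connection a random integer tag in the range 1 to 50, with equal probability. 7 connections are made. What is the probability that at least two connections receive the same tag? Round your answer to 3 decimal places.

It's easier to compute the probability that all 7 are distinct.
P(all distinct) = 50/50 · 49/50 · ··· · 44/50 ≈ 0.644.
So the probability of at least one match is 1 − 0.644 = 0.356.

0.356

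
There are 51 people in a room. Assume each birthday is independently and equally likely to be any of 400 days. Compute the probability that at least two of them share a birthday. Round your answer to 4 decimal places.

0.9642

It's easier to compute the probability that all 51 are distinct.
P(all distinct) = 400/400 · 399/400 · ··· · 350/400 ≈ 0.0358.
So the probability of at least one match is 1 − 0.0358 = 0.9642.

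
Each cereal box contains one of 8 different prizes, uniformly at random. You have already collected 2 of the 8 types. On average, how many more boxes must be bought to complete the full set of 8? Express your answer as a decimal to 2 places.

Starting from 2 distinct types, each trial gives a new one with probability (8−i)/8 when i types are held, so the wait for the next new type is 8/(8−i).
E = 8/6 + 8/5 + 8/4 + 8/3 + 8/2 + 8/1 = 98/5 ≈ 19.60.

19.60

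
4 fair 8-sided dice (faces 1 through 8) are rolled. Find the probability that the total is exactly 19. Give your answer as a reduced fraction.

There are 8^4 = 4096 equally likely outcomes.
The number of ordered 4-tuples from {1,…,8} summing to 19 is 336.
P(sum = 19) = 336/4096 = 21/256.

21/256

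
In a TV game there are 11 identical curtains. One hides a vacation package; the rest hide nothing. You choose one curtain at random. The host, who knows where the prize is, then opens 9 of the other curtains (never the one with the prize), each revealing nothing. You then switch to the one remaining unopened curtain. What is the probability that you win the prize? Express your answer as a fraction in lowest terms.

10/11

Your original curtain holds the prize with probability 1/11, so the other 10 collectively hold it with probability 10/11.
The host can always find 9 empty curtains to open, so the reveals don't change that 10/11; it is now spread over the 1 remaining unopened curtain.
P(win by switching) = (10/11) · (1/1) = 10/11.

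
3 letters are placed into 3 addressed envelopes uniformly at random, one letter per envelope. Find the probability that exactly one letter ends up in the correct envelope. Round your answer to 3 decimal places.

0.500

Choose which one is fixed: C(3,1) = 3 ways.
The remaining 2 must have no fixed point: D(2) = 1.
P = 3·1/6 = 1/2 ≈ 0.500.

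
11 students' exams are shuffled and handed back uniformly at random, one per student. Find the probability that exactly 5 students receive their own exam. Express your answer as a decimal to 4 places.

0.0031

Choose which 5 of the 11 are fixed: C(11,5) = 462 ways.
The remaining 6 must have no fixed point: D(6) = 265.
P = 462·265/39916800 = 53/17280 ≈ 0.0031.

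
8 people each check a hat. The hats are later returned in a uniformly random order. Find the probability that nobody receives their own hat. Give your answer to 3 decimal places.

0.368

This is the derangement probability: permutations of 8 with no fixed point.
D(8) = 8! · (1 − 1/1! + 1/2! − ··· + (−1)^8/8!) = 14833.
P = 14833/40320 = 2119/5760 ≈ 0.368.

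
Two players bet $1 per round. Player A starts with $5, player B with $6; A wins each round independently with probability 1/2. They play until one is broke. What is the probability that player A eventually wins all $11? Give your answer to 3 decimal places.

0.455

With a fair step, P(i) = ½P(i−1) + ½P(i+1) with P(0)=0, P(11)=1 has the linear solution P(i) = i/11.
P(5) = 5/11 ≈ 0.455.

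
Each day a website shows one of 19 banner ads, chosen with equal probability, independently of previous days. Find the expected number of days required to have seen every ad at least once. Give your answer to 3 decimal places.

67.407

After i distinct types are collected, each trial gives a new one with probability (19−i)/19, so the expected wait for the next new type is 19/(19−i).
E = 19/19 + 19/18 + 19/17 + 19/16 + 19/15 + 19/14 + 19/13 + 19/12 + 19/11 + 19/10 + 19/9 + 19/8 + 19/7 + 19/6 + 19/5 + 19/4 + 19/3 + 19/2 + 19/1 = 275295799/4084080 ≈ 67.407.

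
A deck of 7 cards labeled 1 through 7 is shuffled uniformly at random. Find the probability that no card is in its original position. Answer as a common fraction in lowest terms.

This is the derangement probability: permutations of 7 with no fixed point.
D(7) = 7! · (1 − 1/1! + 1/2! − ··· + (−1)^7/7!) = 1854.
P = 1854/5040 = 103/280.

103/280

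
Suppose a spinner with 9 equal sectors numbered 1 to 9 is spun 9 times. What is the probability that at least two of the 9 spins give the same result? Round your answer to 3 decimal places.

P(all 9 different) = 9/9 · 8/9 · ··· · 1/9 ≈ 0.001.
P(at least two equal) = 1 − 0.001 = 0.999.

0.999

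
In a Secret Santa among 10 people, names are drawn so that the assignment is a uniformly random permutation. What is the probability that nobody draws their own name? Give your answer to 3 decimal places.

0.368

This is the derangement probability: permutations of 10 with no fixed point.
D(10) = 10! · (1 − 1/1! + 1/2! − ··· + (−1)^10/10!) = 1334961.
P = 1334961/3628800 = 16481/44800 ≈ 0.368.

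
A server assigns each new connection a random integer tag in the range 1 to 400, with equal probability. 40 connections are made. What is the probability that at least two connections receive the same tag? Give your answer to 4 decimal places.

0.8670

It's easier to compute the probability that all 40 are distinct.
P(all distinct) = 400/400 · 399/400 · ··· · 361/400 ≈ 0.1330.
So the probability of at least one match is 1 − 0.1330 = 0.8670.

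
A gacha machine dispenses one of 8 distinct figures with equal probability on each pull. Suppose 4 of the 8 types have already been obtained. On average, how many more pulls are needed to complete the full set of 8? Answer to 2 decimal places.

Starting from 4 distinct types, each trial gives a new one with probability (8−i)/8 when i types are held, so the wait for the next new type is 8/(8−i).
E = 8/4 + 8/3 + 8/2 + 8/1 = 50/3 ≈ 16.67.

16.67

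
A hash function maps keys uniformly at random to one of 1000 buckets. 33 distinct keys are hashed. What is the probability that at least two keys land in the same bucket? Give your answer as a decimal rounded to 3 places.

0.414

It's easier to compute the probability that all 33 are distinct.
P(all distinct) = 1000/1000 · 999/1000 · ··· · 968/1000 ≈ 0.586.
So the probability of at least one match is 1 − 0.586 = 0.414.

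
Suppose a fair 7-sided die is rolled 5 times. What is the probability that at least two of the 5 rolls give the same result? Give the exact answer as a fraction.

2041/2401

P(all 5 different) = 7/7 · 6/7 · ··· · 3/7 = 360/2401.
P(at least two equal) = 1 − 360/2401 = 2041/2401.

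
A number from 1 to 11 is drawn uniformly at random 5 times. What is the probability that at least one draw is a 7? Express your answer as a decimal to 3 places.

0.379

P(no draw is a 7) = (10/11)^5 ≈ 0.621.
P(at least one) = 1 − 0.621 = 0.379.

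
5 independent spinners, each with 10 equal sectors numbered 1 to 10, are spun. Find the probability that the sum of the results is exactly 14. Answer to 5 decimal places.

0.00715

There are 10^5 = 100000 equally likely outcomes.
The number of ordered 5-tuples from {1,…,10} summing to 14 is 715.
P(sum = 14) = 715/100000 = 143/20000 ≈ 0.00715.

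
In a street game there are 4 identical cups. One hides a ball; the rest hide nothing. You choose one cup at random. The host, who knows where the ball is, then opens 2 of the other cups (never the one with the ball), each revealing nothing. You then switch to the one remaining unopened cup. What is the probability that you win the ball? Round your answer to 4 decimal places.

0.7500

Your original cup holds the ball with probability 1/4, so the other 3 collectively hold it with probability 3/4.
The host can always find 2 empty cups to open, so the reveals don't change that 3/4; it is now spread over the 1 remaining unopened cup.
P(win by switching) = (3/4) · (1/1) = 3/4 ≈ 0.7500.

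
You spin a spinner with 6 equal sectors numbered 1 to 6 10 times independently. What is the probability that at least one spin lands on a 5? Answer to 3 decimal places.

P(no spin lands on a 5) = (5/6)^10 ≈ 0.162.
P(at least one) = 1 − 0.162 = 0.838.

0.838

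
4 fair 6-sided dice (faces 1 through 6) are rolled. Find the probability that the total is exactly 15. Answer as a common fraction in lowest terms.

35/324

There are 6^4 = 1296 equally likely outcomes.
The number of ordered 4-tuples from {1,…,6} summing to 15 is 140.
P(sum = 15) = 140/1296 = 35/324.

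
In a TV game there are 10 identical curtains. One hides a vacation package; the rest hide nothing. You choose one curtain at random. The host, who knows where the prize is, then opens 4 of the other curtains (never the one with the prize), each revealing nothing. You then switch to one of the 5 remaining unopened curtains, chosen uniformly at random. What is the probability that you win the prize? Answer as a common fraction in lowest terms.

9/50

Your original curtain holds the prize with probability 1/10, so the other 9 collectively hold it with probability 9/10.
The host can always find 4 empty curtains to open, so the reveals don't change that 9/10; it is now spread over the 5 remaining unopened curtains.
P(win by switching) = (9/10) · (1/5) = 9/50.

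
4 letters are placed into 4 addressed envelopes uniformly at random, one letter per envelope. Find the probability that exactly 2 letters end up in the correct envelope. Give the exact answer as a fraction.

1/4

Choose which 2 of the 4 are fixed: C(4,2) = 6 ways.
The remaining 2 must have no fixed point: D(2) = 1.
P = 6·1/24 = 1/4.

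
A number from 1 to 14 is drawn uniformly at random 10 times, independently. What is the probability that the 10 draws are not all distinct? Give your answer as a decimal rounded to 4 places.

P(all 10 different) = 14/14 · 13/14 · ··· · 5/14 ≈ 0.0126.
P(at least two equal) = 1 − 0.0126 = 0.9874.

0.9874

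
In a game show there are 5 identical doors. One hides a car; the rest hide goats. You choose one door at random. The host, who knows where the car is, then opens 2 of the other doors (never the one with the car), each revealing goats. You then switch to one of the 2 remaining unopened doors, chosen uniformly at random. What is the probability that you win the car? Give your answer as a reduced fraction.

2/5

Your original door holds the car with probability 1/5, so the other 4 collectively hold it with probability 4/5.
The host can always find 2 empty doors to open, so the reveals don't change that 4/5; it is now spread over the 2 remaining unopened doors.
P(win by switching) = (4/5) · (1/2) = 2/5.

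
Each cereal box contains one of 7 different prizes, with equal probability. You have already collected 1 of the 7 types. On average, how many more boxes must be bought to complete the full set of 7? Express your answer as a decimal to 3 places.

Starting from 1 distinct type, each trial gives a new one with probability (7−i)/7 when i types are held, so the wait for the next new type is 7/(7−i).
E = 7/6 + 7/5 + 7/4 + 7/3 + 7/2 + 7/1 = 343/20 ≈ 17.150.

17.150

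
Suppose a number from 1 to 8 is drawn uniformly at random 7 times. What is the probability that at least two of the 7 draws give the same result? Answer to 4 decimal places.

P(all 7 different) = 8/8 · 7/8 · ··· · 2/8 ≈ 0.0192.
P(at least two equal) = 1 − 0.0192 = 0.9808.

0.9808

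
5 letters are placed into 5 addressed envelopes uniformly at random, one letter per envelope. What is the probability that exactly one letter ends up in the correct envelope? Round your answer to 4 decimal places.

0.3750

Choose which one is fixed: C(5,1) = 5 ways.
The remaining 4 must have no fixed point: D(4) = 9.
P = 5·9/120 = 3/8 ≈ 0.3750.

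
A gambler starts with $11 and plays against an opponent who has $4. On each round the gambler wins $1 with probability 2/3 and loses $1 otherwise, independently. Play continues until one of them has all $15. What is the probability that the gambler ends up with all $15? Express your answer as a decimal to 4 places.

Let r = q/p = (1/3)/(2/3) = 1/2. The recurrence P(i) = p·P(i+1) + q·P(i−1) with P(0)=0, P(15)=1 gives P(i) = (1 − r^i)/(1 − r^15).
P(11) = (1 − (1/2)^11) / (1 − (1/2)^15) = 32752/32767 ≈ 0.9995.

0.9995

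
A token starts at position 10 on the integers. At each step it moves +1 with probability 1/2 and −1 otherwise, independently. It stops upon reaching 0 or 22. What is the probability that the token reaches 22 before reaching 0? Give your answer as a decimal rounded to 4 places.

0.4545

With a fair step, P(i) = ½P(i−1) + ½P(i+1) with P(0)=0, P(22)=1 has the linear solution P(i) = i/22.
P(10) = 10/22 = 5/11 ≈ 0.4545.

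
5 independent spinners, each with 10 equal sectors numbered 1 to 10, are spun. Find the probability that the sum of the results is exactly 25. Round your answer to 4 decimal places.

There are 10^5 = 100000 equally likely outcomes.
The number of ordered 5-tuples from {1,…,10} summing to 25 is 5631.
P(sum = 25) = 5631/100000 ≈ 0.0563.

0.0563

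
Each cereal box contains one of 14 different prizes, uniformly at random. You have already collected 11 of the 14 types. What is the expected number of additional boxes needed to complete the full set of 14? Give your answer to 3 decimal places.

Starting from 11 distinct types, each trial gives a new one with probability (14−i)/14 when i types are held, so the wait for the next new type is 14/(14−i).
E = 14/3 + 14/2 + 14/1 = 77/3 ≈ 25.667.

25.667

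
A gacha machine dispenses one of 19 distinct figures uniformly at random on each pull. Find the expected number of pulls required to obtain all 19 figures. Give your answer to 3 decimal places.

67.407

After i distinct types are collected, each trial gives a new one with probability (19−i)/19, so the expected wait for the next new type is 19/(19−i).
E = 19/19 + 19/18 + 19/17 + 19/16 + 19/15 + 19/14 + 19/13 + 19/12 + 19/11 + 19/10 + 19/9 + 19/8 + 19/7 + 19/6 + 19/5 + 19/4 + 19/3 + 19/2 + 19/1 = 275295799/4084080 ≈ 67.407.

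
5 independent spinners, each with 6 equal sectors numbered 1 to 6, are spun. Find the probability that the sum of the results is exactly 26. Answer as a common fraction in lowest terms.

35/3888

There are 6^5 = 7776 equally likely outcomes.
The number of ordered 5-tuples from {1,…,6} summing to 26 is 70.
P(sum = 26) = 70/7776 = 35/3888.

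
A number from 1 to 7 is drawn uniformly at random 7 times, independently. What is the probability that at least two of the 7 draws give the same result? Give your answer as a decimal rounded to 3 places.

P(all 7 different) = 7/7 · 6/7 · ··· · 1/7 ≈ 0.006.
P(at least two equal) = 1 − 0.006 = 0.994.

0.994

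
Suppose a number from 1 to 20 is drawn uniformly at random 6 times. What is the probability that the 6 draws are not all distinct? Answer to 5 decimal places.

P(all 6 different) = 20/20 · 19/20 · ··· · 15/20 ≈ 0.43605.
P(at least two equal) = 1 − 0.43605 = 0.56395.

0.56395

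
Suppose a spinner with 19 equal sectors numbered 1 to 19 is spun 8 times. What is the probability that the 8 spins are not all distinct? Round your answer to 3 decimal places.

P(all 8 different) = 19/19 · 18/19 · ··· · 12/19 ≈ 0.179.
P(at least two equal) = 1 − 0.179 = 0.821.

0.821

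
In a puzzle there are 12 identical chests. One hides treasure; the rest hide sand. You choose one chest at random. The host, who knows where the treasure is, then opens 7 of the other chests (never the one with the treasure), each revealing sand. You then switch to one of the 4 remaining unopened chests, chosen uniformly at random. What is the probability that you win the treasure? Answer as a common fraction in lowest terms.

Your original chest holds the treasure with probability 1/12, so the other 11 collectively hold it with probability 11/12.
The host can always find 7 empty chests to open, so the reveals don't change that 11/12; it is now spread over the 4 remaining unopened chests.
P(win by switching) = (11/12) · (1/4) = 11/48.

11/48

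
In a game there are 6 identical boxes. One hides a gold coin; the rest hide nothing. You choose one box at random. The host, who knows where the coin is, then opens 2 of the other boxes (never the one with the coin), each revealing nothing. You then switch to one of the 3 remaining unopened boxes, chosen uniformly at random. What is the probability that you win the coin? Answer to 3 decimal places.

Your original box holds the coin with probability 1/6, so the other 5 collectively hold it with probability 5/6.
The host can always find 2 empty boxes to open, so the reveals don't change that 5/6; it is now spread over the 3 remaining unopened boxes.
P(win by switching) = (5/6) · (1/3) = 5/18 ≈ 0.278.

0.278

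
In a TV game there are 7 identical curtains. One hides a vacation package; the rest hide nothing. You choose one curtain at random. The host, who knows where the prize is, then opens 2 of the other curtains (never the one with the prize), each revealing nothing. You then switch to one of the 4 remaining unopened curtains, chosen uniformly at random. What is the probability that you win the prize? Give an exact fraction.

Your original curtain holds the prize with probability 1/7, so the other 6 collectively hold it with probability 6/7.
The host can always find 2 empty curtains to open, so the reveals don't change that 6/7; it is now spread over the 4 remaining unopened curtains.
P(win by switching) = (6/7) · (1/4) = 3/14.

3/14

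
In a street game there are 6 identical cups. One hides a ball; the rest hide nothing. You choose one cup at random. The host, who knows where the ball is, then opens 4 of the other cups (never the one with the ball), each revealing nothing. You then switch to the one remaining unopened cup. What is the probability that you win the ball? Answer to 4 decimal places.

0.8333

Your original cup holds the ball with probability 1/6, so the other 5 collectively hold it with probability 5/6.
The host can always find 4 empty cups to open, so the reveals don't change that 5/6; it is now spread over the 1 remaining unopened cup.
P(win by switching) = (5/6) · (1/1) = 5/6 ≈ 0.8333.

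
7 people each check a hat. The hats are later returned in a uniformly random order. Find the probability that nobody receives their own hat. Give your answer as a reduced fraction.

This is the derangement probability: permutations of 7 with no fixed point.
D(7) = 7! · (1 − 1/1! + 1/2! − ··· + (−1)^7/7!) = 1854.
P = 1854/5040 = 103/280.

103/280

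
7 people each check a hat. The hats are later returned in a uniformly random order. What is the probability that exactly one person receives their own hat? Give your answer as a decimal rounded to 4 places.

Choose which one is fixed: C(7,1) = 7 ways.
The remaining 6 must have no fixed point: D(6) = 265.
P = 7·265/5040 = 53/144 ≈ 0.3681.

0.3681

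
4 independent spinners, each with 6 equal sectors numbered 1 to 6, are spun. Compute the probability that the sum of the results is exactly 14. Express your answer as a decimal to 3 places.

0.113

There are 6^4 = 1296 equally likely outcomes.
The number of ordered 4-tuples from {1,…,6} summing to 14 is 146.
P(sum = 14) = 146/1296 = 73/648 ≈ 0.113.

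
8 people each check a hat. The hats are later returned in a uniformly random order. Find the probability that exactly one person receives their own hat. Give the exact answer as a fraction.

103/280

Choose which one is fixed: C(8,1) = 8 ways.
The remaining 7 must have no fixed point: D(7) = 1854.
P = 8·1854/40320 = 103/280.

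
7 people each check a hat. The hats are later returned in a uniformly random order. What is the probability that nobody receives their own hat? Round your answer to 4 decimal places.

0.3679

This is the derangement probability: permutations of 7 with no fixed point.
D(7) = 7! · (1 − 1/1! + 1/2! − ··· + (−1)^7/7!) = 1854.
P = 1854/5040 = 103/280 ≈ 0.3679.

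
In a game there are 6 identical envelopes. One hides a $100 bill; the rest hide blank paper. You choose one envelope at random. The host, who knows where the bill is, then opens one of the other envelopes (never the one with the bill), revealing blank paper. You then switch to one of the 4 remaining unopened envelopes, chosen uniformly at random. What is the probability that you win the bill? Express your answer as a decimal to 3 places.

0.208

Your original envelope holds the bill with probability 1/6, so the other 5 collectively hold it with probability 5/6.
The host can always find an empty envelope to open, so this doesn't change that 5/6; it is now spread over the 4 remaining unopened envelopes.
P(win by switching) = (5/6) · (1/4) = 5/24 ≈ 0.208.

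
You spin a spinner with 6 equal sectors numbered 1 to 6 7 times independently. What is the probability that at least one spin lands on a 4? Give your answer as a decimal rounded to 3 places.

P(no spin lands on a 4) = (5/6)^7 ≈ 0.279.
P(at least one) = 1 − 0.279 = 0.721.

0.721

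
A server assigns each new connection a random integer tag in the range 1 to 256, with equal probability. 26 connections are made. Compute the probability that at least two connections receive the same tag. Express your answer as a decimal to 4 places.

It's easier to compute the probability that all 26 are distinct.
P(all distinct) = 256/256 · 255/256 · ··· · 231/256 ≈ 0.2688.
So the probability of at least one match is 1 − 0.2688 = 0.7312.

0.7312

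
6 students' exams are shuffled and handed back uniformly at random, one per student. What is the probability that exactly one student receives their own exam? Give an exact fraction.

Choose which one is fixed: C(6,1) = 6 ways.
The remaining 5 must have no fixed point: D(5) = 44.
P = 6·44/720 = 11/30.

11/30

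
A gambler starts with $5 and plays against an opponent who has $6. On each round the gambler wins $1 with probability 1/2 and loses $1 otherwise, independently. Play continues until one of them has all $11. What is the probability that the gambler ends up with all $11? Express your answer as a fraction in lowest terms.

With a fair step, P(i) = ½P(i−1) + ½P(i+1) with P(0)=0, P(11)=1 has the linear solution P(i) = i/11.
P(5) = 5/11.

5/11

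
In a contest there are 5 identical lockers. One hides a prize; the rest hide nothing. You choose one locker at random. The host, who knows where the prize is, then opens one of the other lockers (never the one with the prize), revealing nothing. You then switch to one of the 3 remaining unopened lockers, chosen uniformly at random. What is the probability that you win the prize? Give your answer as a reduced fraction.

Your original locker holds the prize with probability 1/5, so the other 4 collectively hold it with probability 4/5.
The host can always find an empty locker to open, so this doesn't change that 4/5; it is now spread over the 3 remaining unopened lockers.
P(win by switching) = (4/5) · (1/3) = 4/15.

4/15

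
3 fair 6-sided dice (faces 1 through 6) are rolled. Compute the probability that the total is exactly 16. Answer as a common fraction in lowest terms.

1/36

There are 6^3 = 216 equally likely outcomes.
The number of ordered 3-tuples from {1,…,6} summing to 16 is 6.
P(sum = 16) = 6/216 = 1/36.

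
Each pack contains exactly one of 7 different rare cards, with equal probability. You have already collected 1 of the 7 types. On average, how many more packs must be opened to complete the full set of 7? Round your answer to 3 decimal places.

Starting from 1 distinct type, each trial gives a new one with probability (7−i)/7 when i types are held, so the wait for the next new type is 7/(7−i).
E = 7/6 + 7/5 + 7/4 + 7/3 + 7/2 + 7/1 = 343/20 ≈ 17.150.

17.150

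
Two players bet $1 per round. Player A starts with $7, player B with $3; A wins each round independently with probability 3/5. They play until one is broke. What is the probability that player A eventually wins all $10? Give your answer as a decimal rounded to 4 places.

0.9581

Let r = q/p = (2/5)/(3/5) = 2/3. The recurrence P(i) = p·P(i+1) + q·P(i−1) with P(0)=0, P(10)=1 gives P(i) = (1 − r^i)/(1 − r^10).
P(7) = (1 − (2/3)^7) / (1 − (2/3)^10) = 55593/58025 ≈ 0.9581.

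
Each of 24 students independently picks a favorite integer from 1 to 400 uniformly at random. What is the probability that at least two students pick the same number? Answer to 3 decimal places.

0.505

It's easier to compute the probability that all 24 are distinct.
P(all distinct) = 400/400 · 399/400 · ··· · 377/400 ≈ 0.495.
So the probability of at least one match is 1 − 0.495 = 0.505.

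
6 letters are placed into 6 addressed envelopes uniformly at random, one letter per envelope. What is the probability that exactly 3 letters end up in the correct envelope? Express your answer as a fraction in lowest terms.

Choose which 3 of the 6 are fixed: C(6,3) = 20 ways.
The remaining 3 must have no fixed point: D(3) = 2.
P = 20·2/720 = 1/18.

1/18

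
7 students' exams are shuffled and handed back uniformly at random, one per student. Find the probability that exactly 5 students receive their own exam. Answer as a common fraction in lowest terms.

Choose which 5 of the 7 are fixed: C(7,5) = 21 ways.
The remaining 2 must have no fixed point: D(2) = 1.
P = 21·1/5040 = 1/240.

1/240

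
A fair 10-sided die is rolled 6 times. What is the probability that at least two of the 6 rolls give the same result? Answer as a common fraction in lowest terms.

1061/1250

P(all 6 different) = 10/10 · 9/10 · ··· · 5/10 = 189/1250.
P(at least two equal) = 1 − 189/1250 = 1061/1250.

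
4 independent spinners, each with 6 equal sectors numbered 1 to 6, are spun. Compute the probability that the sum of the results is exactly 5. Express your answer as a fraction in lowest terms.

There are 6^4 = 1296 equally likely outcomes.
The number of ordered 4-tuples from {1,…,6} summing to 5 is 4.
P(sum = 5) = 4/1296 = 1/324.

1/324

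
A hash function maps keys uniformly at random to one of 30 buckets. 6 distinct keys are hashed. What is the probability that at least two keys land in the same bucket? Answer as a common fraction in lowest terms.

It's easier to compute the probability that all 6 are distinct.
P(all distinct) = 30/30 · 29/30 · ··· · 25/30 = 2639/4500.
So the probability of at least one match is 1 − 2639/4500 = 1861/4500.

1861/4500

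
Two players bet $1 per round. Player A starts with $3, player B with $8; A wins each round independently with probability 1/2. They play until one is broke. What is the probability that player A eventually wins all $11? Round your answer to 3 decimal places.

0.273

With a fair step, P(i) = ½P(i−1) + ½P(i+1) with P(0)=0, P(11)=1 has the linear solution P(i) = i/11.
P(3) = 3/11 ≈ 0.273.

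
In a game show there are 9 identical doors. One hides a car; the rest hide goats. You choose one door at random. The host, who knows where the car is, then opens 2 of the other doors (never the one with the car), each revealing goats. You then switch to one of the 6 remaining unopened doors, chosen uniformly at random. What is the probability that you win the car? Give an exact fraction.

Your original door holds the car with probability 1/9, so the other 8 collectively hold it with probability 8/9.
The host can always find 2 empty doors to open, so the reveals don't change that 8/9; it is now spread over the 6 remaining unopened doors.
P(win by switching) = (8/9) · (1/6) = 4/27.

4/27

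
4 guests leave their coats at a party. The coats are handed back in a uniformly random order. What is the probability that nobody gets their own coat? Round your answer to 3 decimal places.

This is the derangement probability: permutations of 4 with no fixed point.
D(4) = 4! · (1 − 1/1! + 1/2! − ··· + (−1)^4/4!) = 9.
P = 9/24 = 3/8 ≈ 0.375.

0.375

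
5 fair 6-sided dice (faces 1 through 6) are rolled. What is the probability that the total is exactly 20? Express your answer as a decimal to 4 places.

There are 6^5 = 7776 equally likely outcomes.
The number of ordered 5-tuples from {1,…,6} summing to 20 is 651.
P(sum = 20) = 651/7776 = 217/2592 ≈ 0.0837.

0.0837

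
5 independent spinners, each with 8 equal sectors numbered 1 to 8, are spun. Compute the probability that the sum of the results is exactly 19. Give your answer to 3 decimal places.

There are 8^5 = 32768 equally likely outcomes.
The number of ordered 5-tuples from {1,…,8} summing to 19 is 2010.
P(sum = 19) = 2010/32768 = 1005/16384 ≈ 0.061.

0.061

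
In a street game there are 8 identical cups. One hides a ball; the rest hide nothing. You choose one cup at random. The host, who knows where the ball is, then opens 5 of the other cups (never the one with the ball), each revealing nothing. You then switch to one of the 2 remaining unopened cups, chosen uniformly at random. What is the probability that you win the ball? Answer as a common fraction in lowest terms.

Your original cup holds the ball with probability 1/8, so the other 7 collectively hold it with probability 7/8.
The host can always find 5 empty cups to open, so the reveals don't change that 7/8; it is now spread over the 2 remaining unopened cups.
P(win by switching) = (7/8) · (1/2) = 7/16.

7/16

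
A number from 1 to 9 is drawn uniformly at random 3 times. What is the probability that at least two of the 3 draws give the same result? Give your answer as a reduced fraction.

P(all 3 different) = 9/9 · 8/9 · ··· · 7/9 = 56/81.
P(at least two equal) = 1 − 56/81 = 25/81.

25/81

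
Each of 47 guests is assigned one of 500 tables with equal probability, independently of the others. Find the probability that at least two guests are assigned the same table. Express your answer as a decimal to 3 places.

It's easier to compute the probability that all 47 are distinct.
P(all distinct) = 500/500 · 499/500 · ··· · 454/500 ≈ 0.107.
So the probability of at least one match is 1 − 0.107 = 0.893.

0.893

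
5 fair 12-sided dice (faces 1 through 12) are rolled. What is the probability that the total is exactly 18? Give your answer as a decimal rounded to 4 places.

0.0095

There are 12^5 = 248832 equally likely outcomes.
The number of ordered 5-tuples from {1,…,12} summing to 18 is 2355.
P(sum = 18) = 2355/248832 = 785/82944 ≈ 0.0095.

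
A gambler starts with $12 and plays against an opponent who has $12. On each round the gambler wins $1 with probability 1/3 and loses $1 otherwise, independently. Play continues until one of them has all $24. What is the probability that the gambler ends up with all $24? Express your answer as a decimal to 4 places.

Let r = q/p = (2/3)/(1/3) = 2. The recurrence P(i) = p·P(i+1) + q·P(i−1) with P(0)=0, P(24)=1 gives P(i) = (1 − r^i)/(1 − r^24).
P(12) = (1 − (2)^12) / (1 − (2)^24) = 1/4097 ≈ 0.0002.

0.0002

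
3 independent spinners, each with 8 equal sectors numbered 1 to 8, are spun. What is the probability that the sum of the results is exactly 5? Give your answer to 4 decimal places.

0.0117

There are 8^3 = 512 equally likely outcomes.
The number of ordered 3-tuples from {1,…,8} summing to 5 is 6.
P(sum = 5) = 6/512 = 3/256 ≈ 0.0117.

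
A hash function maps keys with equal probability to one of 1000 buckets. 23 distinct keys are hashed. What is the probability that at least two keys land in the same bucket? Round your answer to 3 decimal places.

It's easier to compute the probability that all 23 are distinct.
P(all distinct) = 1000/1000 · 999/1000 · ··· · 978/1000 ≈ 0.775.
So the probability of at least one match is 1 − 0.775 = 0.225.

0.225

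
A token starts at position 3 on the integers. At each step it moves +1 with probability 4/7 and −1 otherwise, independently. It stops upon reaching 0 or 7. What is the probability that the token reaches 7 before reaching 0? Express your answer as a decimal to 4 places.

0.6672

Let r = q/p = (3/7)/(4/7) = 3/4. The recurrence P(i) = p·P(i+1) + q·P(i−1) with P(0)=0, P(7)=1 gives P(i) = (1 − r^i)/(1 − r^7).
P(3) = (1 − (3/4)^3) / (1 − (3/4)^7) = 9472/14197 ≈ 0.6672.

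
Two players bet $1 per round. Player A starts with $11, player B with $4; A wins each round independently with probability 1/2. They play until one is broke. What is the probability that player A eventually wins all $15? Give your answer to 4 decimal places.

With a fair step, P(i) = ½P(i−1) + ½P(i+1) with P(0)=0, P(15)=1 has the linear solution P(i) = i/15.
P(11) = 11/15 ≈ 0.7333.

0.7333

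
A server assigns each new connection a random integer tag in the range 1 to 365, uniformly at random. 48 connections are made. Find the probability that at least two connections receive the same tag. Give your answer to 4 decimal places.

0.9606

It's easier to compute the probability that all 48 are distinct.
P(all distinct) = 365/365 · 364/365 · ··· · 318/365 ≈ 0.0394.
So the probability of at least one match is 1 − 0.0394 = 0.9606.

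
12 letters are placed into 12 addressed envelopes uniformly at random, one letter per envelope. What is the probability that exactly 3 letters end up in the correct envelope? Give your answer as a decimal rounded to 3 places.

0.061

Choose which 3 of the 12 are fixed: C(12,3) = 220 ways.
The remaining 9 must have no fixed point: D(9) = 133496.
P = 220·133496/479001600 = 16687/272160 ≈ 0.061.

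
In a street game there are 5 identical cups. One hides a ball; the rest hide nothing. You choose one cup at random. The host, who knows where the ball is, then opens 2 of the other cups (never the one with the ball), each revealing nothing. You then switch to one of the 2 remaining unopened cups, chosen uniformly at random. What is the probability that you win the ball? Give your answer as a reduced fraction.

Your original cup holds the ball with probability 1/5, so the other 4 collectively hold it with probability 4/5.
The host can always find 2 empty cups to open, so the reveals don't change that 4/5; it is now spread over the 2 remaining unopened cups.
P(win by switching) = (4/5) · (1/2) = 2/5.

2/5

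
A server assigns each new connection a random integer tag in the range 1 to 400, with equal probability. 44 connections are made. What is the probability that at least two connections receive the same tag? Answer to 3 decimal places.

It's easier to compute the probability that all 44 are distinct.
P(all distinct) = 400/400 · 399/400 · ··· · 357/400 ≈ 0.086.
So the probability of at least one match is 1 − 0.086 = 0.914.

0.914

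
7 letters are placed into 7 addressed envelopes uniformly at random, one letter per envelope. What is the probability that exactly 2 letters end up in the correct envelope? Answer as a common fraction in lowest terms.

11/60

Choose which 2 of the 7 are fixed: C(7,2) = 21 ways.
The remaining 5 must have no fixed point: D(5) = 44.
P = 21·44/5040 = 11/60.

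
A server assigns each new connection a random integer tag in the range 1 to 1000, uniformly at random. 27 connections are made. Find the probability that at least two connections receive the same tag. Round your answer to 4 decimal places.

0.2982

It's easier to compute the probability that all 27 are distinct.
P(all distinct) = 1000/1000 · 999/1000 · ··· · 974/1000 ≈ 0.7018.
So the probability of at least one match is 1 − 0.7018 = 0.2982.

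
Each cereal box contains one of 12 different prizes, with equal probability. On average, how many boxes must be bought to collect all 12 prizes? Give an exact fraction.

86021/2310

After i distinct types are collected, each trial gives a new one with probability (12−i)/12, so the expected wait for the next new type is 12/(12−i).
E = 12/12 + 12/11 + 12/10 + 12/9 + 12/8 + 12/7 + 12/6 + 12/5 + 12/4 + 12/3 + 12/2 + 12/1 = 86021/2310.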